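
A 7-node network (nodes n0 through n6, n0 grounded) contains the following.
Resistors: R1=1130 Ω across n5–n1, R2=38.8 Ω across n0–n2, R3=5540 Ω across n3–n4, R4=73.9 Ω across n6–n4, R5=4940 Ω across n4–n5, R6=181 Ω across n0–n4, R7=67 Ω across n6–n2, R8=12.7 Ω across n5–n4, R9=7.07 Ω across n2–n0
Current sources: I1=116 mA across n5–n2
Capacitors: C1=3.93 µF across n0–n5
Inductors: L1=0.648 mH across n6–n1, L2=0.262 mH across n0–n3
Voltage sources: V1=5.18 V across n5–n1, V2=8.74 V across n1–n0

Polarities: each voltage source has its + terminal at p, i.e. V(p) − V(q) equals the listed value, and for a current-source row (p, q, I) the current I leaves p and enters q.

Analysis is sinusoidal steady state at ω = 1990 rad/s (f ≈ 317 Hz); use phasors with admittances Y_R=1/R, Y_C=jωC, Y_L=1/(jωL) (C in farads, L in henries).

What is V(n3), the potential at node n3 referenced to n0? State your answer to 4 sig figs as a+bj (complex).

1.125e-06+0.001167j V

MNA unknowns: 6 node voltages V₁..V_6 plus 2 source currents (V1, V2)
R1: Y=0.0008850+0.000j on G[5,1]
R2: Y=0.02577+0.000j on G[0,2]
R3: Y=0.0001805+0.000j on G[3,4]
I1: z[5]−=0.116, z[2]+=0.116
R4: Y=0.01353+0.000j on G[6,4]
C1: Y=0.000+0.007821j on G[0,5]
R5: Y=0.0002024+0.000j on G[4,5]
L1: Y=0.000-0.7755j on G[6,1]
R6: Y=0.005525+0.000j on G[0,4]
R7: Y=0.01493+0.000j on G[6,2]
R8: Y=0.07874+0.000j on G[5,4]
L2: Y=0.000-1.918j on G[0,3]
R9: Y=0.1414+0.000j on G[2,0]
V1: row V5−V1=5.18, i_V1 at 5,1
V2: row V1−V0=8.74, i_V2 at 1,0
solve → V1=8.740+0.000j, V2=1.353-0.006414j, V3=1.125e-06+0.001167j, V4=12.40-0.01079j, V5=13.92+0.000j, V6=8.737-0.07827j
aux → i_V1=-0.2408-0.1097j, i_V2=-0.2969-0.1077j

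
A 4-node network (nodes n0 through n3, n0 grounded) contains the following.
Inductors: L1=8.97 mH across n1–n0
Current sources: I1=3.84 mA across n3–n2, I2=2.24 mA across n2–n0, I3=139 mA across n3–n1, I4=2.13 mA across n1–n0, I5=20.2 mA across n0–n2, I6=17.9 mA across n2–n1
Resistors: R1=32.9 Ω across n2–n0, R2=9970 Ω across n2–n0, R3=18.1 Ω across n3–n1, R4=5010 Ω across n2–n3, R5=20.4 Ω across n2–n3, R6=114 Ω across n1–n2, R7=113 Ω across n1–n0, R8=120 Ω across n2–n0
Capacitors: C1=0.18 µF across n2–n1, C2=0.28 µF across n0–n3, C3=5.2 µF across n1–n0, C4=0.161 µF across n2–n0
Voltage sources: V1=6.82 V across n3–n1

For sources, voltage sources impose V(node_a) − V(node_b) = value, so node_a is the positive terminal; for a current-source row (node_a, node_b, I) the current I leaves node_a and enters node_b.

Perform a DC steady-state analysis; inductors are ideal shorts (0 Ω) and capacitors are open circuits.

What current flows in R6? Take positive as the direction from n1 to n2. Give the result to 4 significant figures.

MNA unknowns: 3 node voltages V₁..V_3 plus 2 source currents (L1, V1)
L1: row V1−V0=0, i_L1 at 1,0
I1: z[3]−=0.00384, z[2]+=0.00384
R1: Y=0.03040 on G[2,0]
I2: z[2]−=0.00224, z[0]+=0.00224
C1: Y=0.000 on G[2,1]
I3: z[3]−=0.139, z[1]+=0.139
R2: Y=0.0001003 on G[2,0]
C2: Y=0.000 on G[0,3]
I4: z[1]−=0.00213, z[0]+=0.00213
I5: z[0]−=0.0202, z[2]+=0.0202
R3: Y=0.05525 on G[3,1]
R4: Y=0.0001996 on G[2,3]
C3: Y=0.000 on G[1,0]
I6: z[2]−=0.0179, z[1]+=0.0179
R5: Y=0.04902 on G[2,3]
R6: Y=0.008772 on G[1,2]
R7: Y=0.008850 on G[1,0]
R8: Y=0.008333 on G[2,0]
C4: Y=0.000 on G[2,0]
V1: row V3−V1=6.82, i_V1 at 3,1
solve → V1=0.000, V2=3.507, V3=6.820
aux → i_L1=-0.1204, i_V1=-0.6827

-0.03077 A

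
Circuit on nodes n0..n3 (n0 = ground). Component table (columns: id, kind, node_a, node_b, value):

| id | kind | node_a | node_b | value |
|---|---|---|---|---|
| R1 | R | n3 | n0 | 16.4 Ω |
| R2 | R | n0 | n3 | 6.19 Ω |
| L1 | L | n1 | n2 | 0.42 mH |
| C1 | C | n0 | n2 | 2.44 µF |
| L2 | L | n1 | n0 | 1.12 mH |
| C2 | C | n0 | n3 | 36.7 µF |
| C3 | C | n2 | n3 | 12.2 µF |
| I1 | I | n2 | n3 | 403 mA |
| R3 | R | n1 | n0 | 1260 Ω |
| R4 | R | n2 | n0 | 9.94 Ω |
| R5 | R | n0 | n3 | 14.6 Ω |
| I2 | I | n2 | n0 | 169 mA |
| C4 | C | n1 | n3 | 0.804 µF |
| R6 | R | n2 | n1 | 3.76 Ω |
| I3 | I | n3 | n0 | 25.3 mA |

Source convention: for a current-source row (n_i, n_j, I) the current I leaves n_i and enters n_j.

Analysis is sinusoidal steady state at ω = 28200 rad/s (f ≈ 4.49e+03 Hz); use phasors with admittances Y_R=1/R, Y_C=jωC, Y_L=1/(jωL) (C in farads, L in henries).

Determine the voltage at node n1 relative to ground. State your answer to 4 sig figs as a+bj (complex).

Apply KCL at each of the 3 non-ground nodes and solve the resulting linear system.
Node n1: branches {L1, L2, R3, C4, R6} → V_1 = -0.4939+1.308j
Node n2: branches {L1, C1, C3, I1, R4, I2, R6} → V_2 = -0.4600+1.350j
Node n3: branches {R1, R2, C2, C3, I1, R5, C4, I3} → V_3 = -0.1324+0.05564j

-0.4939+1.308j V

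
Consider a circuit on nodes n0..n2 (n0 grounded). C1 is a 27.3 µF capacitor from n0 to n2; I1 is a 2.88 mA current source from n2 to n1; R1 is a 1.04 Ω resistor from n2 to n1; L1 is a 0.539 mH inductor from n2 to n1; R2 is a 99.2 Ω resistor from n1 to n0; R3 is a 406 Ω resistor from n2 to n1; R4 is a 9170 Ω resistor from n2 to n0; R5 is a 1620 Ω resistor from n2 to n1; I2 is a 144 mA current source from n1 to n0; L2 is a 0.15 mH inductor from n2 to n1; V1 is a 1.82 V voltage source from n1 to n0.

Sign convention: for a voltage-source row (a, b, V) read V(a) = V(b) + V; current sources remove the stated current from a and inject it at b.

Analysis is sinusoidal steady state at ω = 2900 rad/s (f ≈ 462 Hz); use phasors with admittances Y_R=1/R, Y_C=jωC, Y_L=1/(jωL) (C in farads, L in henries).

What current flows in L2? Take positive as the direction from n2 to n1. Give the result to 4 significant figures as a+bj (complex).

Element admittances at ω=2900 rad/s:
  Y(C1) = 0.000+0.07917j S between n0,n2
  I1: injects 0.00288 A into n1 (from n2)
  Y(R1) = 0.9615+0.000j S between n2,n1
  Y(L1) = 0.000-0.6398j S between n2,n1
  Y(R2) = 0.01008+0.000j S between n1,n0
  Y(R3) = 0.002463+0.000j S between n2,n1
  Y(R4) = 0.0001091+0.000j S between n2,n0
  Y(R5) = 0.0006173+0.000j S between n2,n1
  I2: injects 0.144 A into n0 (from n1)
  Y(L2) = 0.000-2.299j S between n2,n1
  V1: constraint V(n1)−V(n0) = 1.82
Assemble and solve the 3×3 MNA system:
  V(n1)=1.820+0.000j  V(n2)=1.865-0.01623j
  i(V1)=-0.1638-0.1476j

-0.03731-0.1033j A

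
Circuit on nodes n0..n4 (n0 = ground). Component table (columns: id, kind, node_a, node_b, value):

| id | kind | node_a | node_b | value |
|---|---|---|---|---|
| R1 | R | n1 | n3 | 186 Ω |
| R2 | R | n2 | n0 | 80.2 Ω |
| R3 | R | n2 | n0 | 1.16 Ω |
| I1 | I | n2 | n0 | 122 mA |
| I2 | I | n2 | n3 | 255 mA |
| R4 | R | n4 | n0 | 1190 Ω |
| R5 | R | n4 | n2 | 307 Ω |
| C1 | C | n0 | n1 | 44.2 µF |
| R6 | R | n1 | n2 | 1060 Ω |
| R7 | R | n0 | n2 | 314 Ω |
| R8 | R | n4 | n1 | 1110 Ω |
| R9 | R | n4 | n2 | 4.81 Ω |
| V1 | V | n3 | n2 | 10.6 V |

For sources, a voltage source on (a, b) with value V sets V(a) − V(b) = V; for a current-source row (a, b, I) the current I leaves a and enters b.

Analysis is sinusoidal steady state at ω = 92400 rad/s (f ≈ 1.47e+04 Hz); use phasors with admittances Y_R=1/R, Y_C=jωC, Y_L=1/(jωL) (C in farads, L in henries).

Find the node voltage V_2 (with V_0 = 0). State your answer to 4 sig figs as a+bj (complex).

Apply KCL at each of the 4 non-ground nodes and solve the resulting linear system.
Node n1: branches {R1, C1, R6, R8} → V_1 = 2.383e-05-0.01360j
Node n2: branches {R2, R3, I1, I2, R5, R6, R7, R9, V1} → V_2 = -0.2021-0.0001107j
Node n3: branches {R1, I2, V1} → V_3 = 10.40-0.0001107j
Node n4: branches {R4, R5, R8, R9} → V_4 = -0.2004-0.0001674j
Source currents: i(V1)=0.1991-7.251e-05j

-0.2021-0.0001107j V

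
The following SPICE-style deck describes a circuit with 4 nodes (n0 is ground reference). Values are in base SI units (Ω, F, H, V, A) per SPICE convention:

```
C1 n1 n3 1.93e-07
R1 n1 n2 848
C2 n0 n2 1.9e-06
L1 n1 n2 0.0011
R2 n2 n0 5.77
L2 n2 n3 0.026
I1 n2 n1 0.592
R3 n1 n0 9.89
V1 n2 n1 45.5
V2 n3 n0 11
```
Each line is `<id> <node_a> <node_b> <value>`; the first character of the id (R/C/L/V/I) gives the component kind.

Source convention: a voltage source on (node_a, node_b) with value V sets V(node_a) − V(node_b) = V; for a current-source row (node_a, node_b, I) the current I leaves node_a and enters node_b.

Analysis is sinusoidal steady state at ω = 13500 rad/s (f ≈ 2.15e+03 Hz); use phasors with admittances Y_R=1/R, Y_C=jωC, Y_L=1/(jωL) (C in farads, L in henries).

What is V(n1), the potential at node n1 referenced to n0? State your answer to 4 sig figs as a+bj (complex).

MNA unknowns: 3 node voltages V₁..V_3 plus 2 source currents (V1, V2)
C1: Y=0.000+0.002605j on G[1,3]
R1: Y=0.001179+0.000j on G[1,2]
C2: Y=0.000+0.02565j on G[0,2]
L1: Y=0.000-0.06734j on G[1,2]
R2: Y=0.1733+0.000j on G[2,0]
L2: Y=0.000-0.002849j on G[2,3]
I1: z[2]−=0.592, z[1]+=0.592
R3: Y=0.1011+0.000j on G[1,0]
V1: row V2−V1=45.5, i_V1 at 2,1
V2: row V3−V0=11, i_V2 at 3,0
solve → V1=-28.84-1.120j, V2=16.66-1.120j, V3=11.00+0.000j
aux → i_V1=-3.559+2.847j, i_V2=-0.0002728-0.1199j

-28.84-1.120j V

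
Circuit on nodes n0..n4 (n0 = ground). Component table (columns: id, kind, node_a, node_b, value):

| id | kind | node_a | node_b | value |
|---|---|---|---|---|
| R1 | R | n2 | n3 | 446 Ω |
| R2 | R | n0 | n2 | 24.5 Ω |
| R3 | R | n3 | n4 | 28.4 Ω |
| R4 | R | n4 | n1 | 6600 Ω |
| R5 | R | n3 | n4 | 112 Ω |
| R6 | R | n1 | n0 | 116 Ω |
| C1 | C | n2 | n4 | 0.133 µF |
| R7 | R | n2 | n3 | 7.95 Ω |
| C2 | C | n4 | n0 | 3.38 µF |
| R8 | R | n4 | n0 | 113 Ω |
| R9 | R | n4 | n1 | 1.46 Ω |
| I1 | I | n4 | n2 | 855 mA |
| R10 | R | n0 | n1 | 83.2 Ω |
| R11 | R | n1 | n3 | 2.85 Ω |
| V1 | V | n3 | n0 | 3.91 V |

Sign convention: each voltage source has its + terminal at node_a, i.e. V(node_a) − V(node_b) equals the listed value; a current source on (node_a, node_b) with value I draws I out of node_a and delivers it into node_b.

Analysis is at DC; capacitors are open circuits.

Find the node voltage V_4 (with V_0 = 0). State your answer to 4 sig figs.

0.7048 V

Apply KCL at each of the 4 non-ground nodes and solve the resulting linear system.
Node n1: branches {R4, R6, R9, R10, R11} → V_1 = 1.755
Node n2: branches {R1, R2, C1, R7, I1} → V_2 = 8.029
Node n3: branches {R1, R3, R5, R7, R11, V1} → V_3 = 3.910
Node n4: branches {R3, R4, R5, C1, C2, R8, R9, I1} → V_4 = 0.7048
Source currents: i(V1)=-0.3702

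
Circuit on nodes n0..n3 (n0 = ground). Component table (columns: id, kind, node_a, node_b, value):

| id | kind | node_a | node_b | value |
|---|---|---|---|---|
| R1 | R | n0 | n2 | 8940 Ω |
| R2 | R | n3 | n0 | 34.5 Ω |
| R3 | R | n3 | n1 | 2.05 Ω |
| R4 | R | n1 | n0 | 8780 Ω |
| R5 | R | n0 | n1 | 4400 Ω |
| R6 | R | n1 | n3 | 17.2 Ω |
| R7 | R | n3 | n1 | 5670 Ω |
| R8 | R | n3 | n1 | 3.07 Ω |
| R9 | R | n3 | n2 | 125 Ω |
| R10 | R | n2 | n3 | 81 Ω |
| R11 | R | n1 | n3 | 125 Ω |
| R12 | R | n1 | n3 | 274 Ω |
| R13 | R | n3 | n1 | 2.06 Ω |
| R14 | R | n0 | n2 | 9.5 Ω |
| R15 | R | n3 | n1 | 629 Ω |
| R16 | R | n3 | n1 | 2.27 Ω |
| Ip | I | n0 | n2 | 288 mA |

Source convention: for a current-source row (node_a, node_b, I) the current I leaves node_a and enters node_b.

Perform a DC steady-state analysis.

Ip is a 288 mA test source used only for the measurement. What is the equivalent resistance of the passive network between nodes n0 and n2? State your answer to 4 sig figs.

Element admittances at DC:
  Y(R1) = 0.0001119 S between n0,n2
  Y(R2) = 0.02899 S between n3,n0
  Y(R3) = 0.4878 S between n3,n1
  Y(R4) = 0.0001139 S between n1,n0
  Y(R5) = 0.0002273 S between n0,n1
  Y(R6) = 0.05814 S between n1,n3
  Y(R7) = 0.0001764 S between n3,n1
  Y(R8) = 0.3257 S between n3,n1
  Y(R9) = 0.008000 S between n3,n2
  Y(R10) = 0.01235 S between n2,n3
  Y(R11) = 0.008000 S between n1,n3
  Y(R12) = 0.003650 S between n1,n3
  Y(R13) = 0.4854 S between n3,n1
  Y(R14) = 0.1053 S between n0,n2
  Y(R15) = 0.001590 S between n3,n1
  Y(R16) = 0.4405 S between n3,n1
  Ip: injects 0.288 A into n2 (from n0)
Assemble and solve the 3×3 MNA system:
  V(n1)=1.005  V(n2)=2.453  V(n3)=1.005

R_eq = 8.519 Ω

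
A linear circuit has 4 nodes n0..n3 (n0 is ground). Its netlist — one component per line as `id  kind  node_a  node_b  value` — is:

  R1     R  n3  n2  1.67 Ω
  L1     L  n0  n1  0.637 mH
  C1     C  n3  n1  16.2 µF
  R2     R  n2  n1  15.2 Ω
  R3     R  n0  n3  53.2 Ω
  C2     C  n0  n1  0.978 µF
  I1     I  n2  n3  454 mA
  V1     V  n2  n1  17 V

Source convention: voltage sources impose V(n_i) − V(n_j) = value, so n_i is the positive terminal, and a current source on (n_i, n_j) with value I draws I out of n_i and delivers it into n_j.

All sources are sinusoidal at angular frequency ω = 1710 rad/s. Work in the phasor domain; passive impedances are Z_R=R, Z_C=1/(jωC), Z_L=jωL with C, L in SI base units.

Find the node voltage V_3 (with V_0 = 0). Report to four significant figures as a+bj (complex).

17.16-1.112j V

MNA unknowns: 3 node voltages V₁..V_3 plus 1 source current (V1)
R1: Y=0.5988+0.000j on G[3,2]
L1: Y=0.000-0.9180j on G[0,1]
C1: Y=0.000+0.02770j on G[3,1]
R2: Y=0.06579+0.000j on G[2,1]
R3: Y=0.01880+0.000j on G[0,3]
C2: Y=0.000+0.001672j on G[0,1]
I1: z[2]−=0.454, z[3]+=0.454
V1: row V2−V1=17, i_V1 at 2,1
solve → V1=-0.02281-0.3520j, V2=16.98-0.3520j, V3=17.16-1.112j
aux → i_V1=-1.462-0.4551j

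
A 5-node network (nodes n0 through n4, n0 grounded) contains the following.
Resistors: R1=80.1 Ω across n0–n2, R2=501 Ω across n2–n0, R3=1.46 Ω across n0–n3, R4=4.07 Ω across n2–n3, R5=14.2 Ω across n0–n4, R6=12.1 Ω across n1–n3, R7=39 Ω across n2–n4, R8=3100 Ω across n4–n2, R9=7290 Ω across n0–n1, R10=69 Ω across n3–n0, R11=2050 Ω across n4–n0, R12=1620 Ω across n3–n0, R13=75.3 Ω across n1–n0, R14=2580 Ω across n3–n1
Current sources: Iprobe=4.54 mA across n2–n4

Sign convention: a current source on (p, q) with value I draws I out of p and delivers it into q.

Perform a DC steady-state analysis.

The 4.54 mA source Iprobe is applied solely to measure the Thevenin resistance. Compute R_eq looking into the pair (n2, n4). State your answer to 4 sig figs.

R_eq = 12.80 Ω

Apply KCL at each of the 4 non-ground nodes and solve the resulting linear system.
Node n1: branches {R6, R9, R13, R14} → V_1 = -0.003398
Node n2: branches {R1, R2, R4, R7, R8, Iprobe} → V_2 = -0.01538
Node n3: branches {R3, R4, R6, R10, R12, R14} → V_3 = -0.003947
Node n4: branches {R5, R7, R8, R11, Iprobe} → V_4 = 0.04274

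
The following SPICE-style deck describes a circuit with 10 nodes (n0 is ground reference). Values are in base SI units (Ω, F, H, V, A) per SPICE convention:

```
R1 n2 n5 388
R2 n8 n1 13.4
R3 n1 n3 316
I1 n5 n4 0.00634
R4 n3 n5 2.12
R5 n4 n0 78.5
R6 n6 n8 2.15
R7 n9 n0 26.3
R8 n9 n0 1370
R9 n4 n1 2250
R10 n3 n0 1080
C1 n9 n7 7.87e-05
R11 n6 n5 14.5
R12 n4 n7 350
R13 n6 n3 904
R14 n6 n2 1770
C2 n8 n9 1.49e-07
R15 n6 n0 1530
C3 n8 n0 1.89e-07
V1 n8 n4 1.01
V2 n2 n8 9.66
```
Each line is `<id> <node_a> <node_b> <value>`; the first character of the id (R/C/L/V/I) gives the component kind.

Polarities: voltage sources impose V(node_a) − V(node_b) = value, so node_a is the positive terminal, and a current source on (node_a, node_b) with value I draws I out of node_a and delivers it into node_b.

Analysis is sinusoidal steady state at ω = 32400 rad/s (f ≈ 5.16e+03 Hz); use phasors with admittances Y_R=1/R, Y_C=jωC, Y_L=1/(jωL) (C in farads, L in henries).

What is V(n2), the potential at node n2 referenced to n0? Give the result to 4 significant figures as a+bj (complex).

10.30-0.3944j V

Element admittances at ω=32400 rad/s:
  Y(R1) = 0.002577+0.000j S between n2,n5
  Y(R2) = 0.07463+0.000j S between n8,n1
  Y(R3) = 0.003165+0.000j S between n1,n3
  I1: injects 0.00634 A into n4 (from n5)
  Y(R4) = 0.4717+0.000j S between n3,n5
  Y(R5) = 0.01274+0.000j S between n4,n0
  Y(R6) = 0.4651+0.000j S between n6,n8
  Y(R7) = 0.03802+0.000j S between n9,n0
  Y(R8) = 0.0007299+0.000j S between n9,n0
  Y(R9) = 0.0004444+0.000j S between n4,n1
  Y(R10) = 0.0009259+0.000j S between n3,n0
  Y(C1) = 0.000+2.550j S between n9,n7
  Y(R11) = 0.06897+0.000j S between n6,n5
  Y(R12) = 0.002857+0.000j S between n4,n7
  Y(R13) = 0.001106+0.000j S between n6,n3
  Y(R14) = 0.0005650+0.000j S between n6,n2
  Y(C2) = 0.000+0.004828j S between n8,n9
  Y(R15) = 0.0006536+0.000j S between n6,n0
  Y(C3) = 0.000+0.006124j S between n8,n0
  V1: constraint V(n8)−V(n4) = 1.01
  V2: constraint V(n2)−V(n8) = 9.66
Assemble and solve the 11×11 MNA system:
  V(n1)=0.6462-0.3942j  V(n2)=10.30-0.3944j  V(n3)=0.9129-0.3879j  V(n4)=-0.3690-0.3944j  V(n5)=0.9170-0.3886j  V(n6)=0.6864-0.3932j  V(n7)=0.02510+0.04472j  V(n8)=0.6410-0.3944j  V(n9)=0.02559+0.04428j
  i(V1)=-0.01262-0.006280j  i(V2)=-0.02962+1.581e-05j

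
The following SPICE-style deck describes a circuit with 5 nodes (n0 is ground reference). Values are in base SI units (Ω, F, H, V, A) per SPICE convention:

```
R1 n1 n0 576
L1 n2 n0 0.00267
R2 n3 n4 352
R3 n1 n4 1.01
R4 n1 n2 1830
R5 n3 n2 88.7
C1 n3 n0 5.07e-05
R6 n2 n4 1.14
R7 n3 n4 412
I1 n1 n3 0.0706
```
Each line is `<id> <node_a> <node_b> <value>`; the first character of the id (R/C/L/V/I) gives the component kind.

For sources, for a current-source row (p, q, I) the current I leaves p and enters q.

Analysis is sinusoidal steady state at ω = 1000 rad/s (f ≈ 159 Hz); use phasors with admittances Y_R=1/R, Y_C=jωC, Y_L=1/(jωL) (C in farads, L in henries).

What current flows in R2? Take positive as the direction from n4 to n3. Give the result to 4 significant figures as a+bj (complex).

Element admittances at ω=1000 rad/s:
  Y(R1) = 0.001736+0.000j S between n1,n0
  Y(L1) = 0.000-0.3745j S between n2,n0
  Y(R2) = 0.002841+0.000j S between n3,n4
  Y(R3) = 0.9901+0.000j S between n1,n4
  Y(R4) = 0.0005464+0.000j S between n1,n2
  Y(R5) = 0.01127+0.000j S between n3,n2
  Y(C1) = 0.000+0.05070j S between n3,n0
  Y(R6) = 0.8772+0.000j S between n2,n4
  Y(R7) = 0.002427+0.000j S between n3,n4
  I1: injects 0.0706 A into n3 (from n1)
Assemble and solve the 4×4 MNA system:
  V(n1)=-0.1008-0.1791j  V(n2)=0.04807-0.1731j  V(n3)=0.3612-1.282j  V(n4)=-0.02977-0.1794j

-0.001111+0.003133j A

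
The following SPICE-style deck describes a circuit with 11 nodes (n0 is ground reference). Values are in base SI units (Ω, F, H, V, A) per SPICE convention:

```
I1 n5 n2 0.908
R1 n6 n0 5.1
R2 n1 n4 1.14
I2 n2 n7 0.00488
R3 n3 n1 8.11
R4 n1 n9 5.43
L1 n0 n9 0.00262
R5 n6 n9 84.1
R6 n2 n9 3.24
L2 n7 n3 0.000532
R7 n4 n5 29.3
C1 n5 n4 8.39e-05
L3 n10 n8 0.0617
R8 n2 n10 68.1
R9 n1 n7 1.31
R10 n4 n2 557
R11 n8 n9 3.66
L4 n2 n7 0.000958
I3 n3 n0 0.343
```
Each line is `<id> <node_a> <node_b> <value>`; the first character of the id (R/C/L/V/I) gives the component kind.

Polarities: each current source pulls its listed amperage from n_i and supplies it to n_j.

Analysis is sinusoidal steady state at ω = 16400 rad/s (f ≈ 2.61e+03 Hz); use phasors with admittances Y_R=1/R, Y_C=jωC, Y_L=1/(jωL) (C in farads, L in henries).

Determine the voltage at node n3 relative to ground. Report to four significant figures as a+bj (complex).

Apply KCL at each of the 10 non-ground nodes and solve the resulting linear system.
Node n1: branches {R2, R3, R4, R9} → V_1 = -11.00-14.37j
Node n2: branches {I1, I2, R6, R8, R10, L4} → V_2 = -3.753-10.52j
Node n3: branches {R3, L2, I3} → V_3 = -12.58-15.99j
Node n4: branches {R2, R7, C1, R10} → V_4 = -12.02-14.37j
Node n5: branches {I1, R7, C1} → V_5 = -12.04-13.71j
Node n6: branches {R1, R5} → V_6 = -0.3295-0.6839j
Node n7: branches {I2, L2, R9, L4} → V_7 = -10.84-14.70j
Node n8: branches {L3, R11} → V_8 = -5.757-11.97j
Node n9: branches {R4, L1, R5, R6, R11} → V_9 = -5.762-11.96j
Node n10: branches {L3, R8} → V_10 = -3.859-10.39j

-12.58-15.99j V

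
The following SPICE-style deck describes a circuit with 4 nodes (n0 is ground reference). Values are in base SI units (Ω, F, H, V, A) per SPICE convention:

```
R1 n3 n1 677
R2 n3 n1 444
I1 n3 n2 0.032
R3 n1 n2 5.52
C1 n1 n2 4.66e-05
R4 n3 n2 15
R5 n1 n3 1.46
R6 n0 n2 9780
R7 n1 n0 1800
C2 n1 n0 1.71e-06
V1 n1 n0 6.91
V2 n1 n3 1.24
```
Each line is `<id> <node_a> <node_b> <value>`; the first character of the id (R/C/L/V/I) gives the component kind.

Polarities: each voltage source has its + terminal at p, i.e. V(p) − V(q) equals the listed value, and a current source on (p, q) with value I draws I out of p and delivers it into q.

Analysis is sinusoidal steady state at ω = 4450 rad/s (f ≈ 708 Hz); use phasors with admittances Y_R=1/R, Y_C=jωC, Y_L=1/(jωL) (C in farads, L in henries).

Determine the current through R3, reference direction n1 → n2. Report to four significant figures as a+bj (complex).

0.02209-0.01847j A

Element admittances at ω=4450 rad/s:
  Y(R1) = 0.001477+0.000j S between n3,n1
  Y(R2) = 0.002252+0.000j S between n3,n1
  I1: injects 0.032 A into n2 (from n3)
  Y(R3) = 0.1812+0.000j S between n1,n2
  Y(C1) = 0.000+0.2074j S between n1,n2
  Y(R4) = 0.06667+0.000j S between n3,n2
  Y(R5) = 0.6849+0.000j S between n1,n3
  Y(R6) = 0.0001022+0.000j S between n0,n2
  Y(R7) = 0.0005556+0.000j S between n1,n0
  Y(C2) = 0.000+0.007609j S between n1,n0
  V1: constraint V(n1)−V(n0) = 6.91
  V2: constraint V(n1)−V(n3) = 1.24
Assemble and solve the 5×5 MNA system:
  V(n1)=6.910+0.000j  V(n2)=6.788+0.1020j  V(n3)=5.670+0.000j
  i(V1)=-0.004533-0.05259j  i(V2)=-0.8965-0.006798j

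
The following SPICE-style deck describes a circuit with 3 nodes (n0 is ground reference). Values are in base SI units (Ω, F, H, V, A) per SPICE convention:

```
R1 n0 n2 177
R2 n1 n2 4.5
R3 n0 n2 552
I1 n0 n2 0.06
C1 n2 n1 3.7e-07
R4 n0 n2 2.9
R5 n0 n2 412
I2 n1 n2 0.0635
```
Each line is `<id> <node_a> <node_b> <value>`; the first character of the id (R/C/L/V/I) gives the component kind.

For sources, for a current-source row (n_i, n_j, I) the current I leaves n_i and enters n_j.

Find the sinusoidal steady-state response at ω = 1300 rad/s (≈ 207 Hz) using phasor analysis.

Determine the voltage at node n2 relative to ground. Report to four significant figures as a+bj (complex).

Apply KCL at each of the 2 non-ground nodes and solve the resulting linear system.
Node n1: branches {R2, C1, I2} → V_1 = -0.1166+0.0006185j
Node n2: branches {R1, R2, R3, I1, C1, R4, R5, I2} → V_2 = 0.1691+0.000j

0.1691+0.000j V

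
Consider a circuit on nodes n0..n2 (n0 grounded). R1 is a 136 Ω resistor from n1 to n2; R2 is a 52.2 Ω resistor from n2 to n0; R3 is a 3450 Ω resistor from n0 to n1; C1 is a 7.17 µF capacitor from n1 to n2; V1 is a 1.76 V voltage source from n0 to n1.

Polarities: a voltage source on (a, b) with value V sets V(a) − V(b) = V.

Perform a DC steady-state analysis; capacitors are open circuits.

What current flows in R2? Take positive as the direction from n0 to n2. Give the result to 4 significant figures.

Element admittances at DC:
  Y(R1) = 0.007353 S between n1,n2
  Y(R2) = 0.01916 S between n2,n0
  Y(R3) = 0.0002899 S between n0,n1
  Y(C1) = 0.000 S between n1,n2
  V1: constraint V(n0)−V(n1) = 1.76
Assemble and solve the 3×3 MNA system:
  V(n1)=-1.760  V(n2)=-0.4882
  i(V1)=-0.009862

0.009352 A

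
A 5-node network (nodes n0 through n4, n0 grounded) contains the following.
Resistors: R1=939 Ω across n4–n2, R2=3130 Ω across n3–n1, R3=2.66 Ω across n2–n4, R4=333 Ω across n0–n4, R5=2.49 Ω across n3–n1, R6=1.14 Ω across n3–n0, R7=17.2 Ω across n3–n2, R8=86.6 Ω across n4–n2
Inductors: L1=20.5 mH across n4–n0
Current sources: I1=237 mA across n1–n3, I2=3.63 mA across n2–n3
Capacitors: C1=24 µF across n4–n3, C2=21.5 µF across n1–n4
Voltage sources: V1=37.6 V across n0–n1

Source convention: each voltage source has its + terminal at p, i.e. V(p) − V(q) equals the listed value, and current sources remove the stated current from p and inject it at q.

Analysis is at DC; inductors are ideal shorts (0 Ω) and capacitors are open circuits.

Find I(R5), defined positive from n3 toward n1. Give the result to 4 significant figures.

10.61 A

Apply KCL at each of the 4 non-ground nodes and solve the resulting linear system.
Node n1: branches {I1, R2, R5, C2, V1} → V_1 = -37.60
Node n2: branches {R1, R3, I2, R7, R8} → V_2 = -1.464
Node n3: branches {I1, C1, R2, R5, I2, R6, R7} → V_3 = -11.18
Node n4: branches {R1, L1, C1, R3, R4, C2, R8} → V_4 = 0.000
Source currents: i(L1)=-0.5688, i(V1)=-10.38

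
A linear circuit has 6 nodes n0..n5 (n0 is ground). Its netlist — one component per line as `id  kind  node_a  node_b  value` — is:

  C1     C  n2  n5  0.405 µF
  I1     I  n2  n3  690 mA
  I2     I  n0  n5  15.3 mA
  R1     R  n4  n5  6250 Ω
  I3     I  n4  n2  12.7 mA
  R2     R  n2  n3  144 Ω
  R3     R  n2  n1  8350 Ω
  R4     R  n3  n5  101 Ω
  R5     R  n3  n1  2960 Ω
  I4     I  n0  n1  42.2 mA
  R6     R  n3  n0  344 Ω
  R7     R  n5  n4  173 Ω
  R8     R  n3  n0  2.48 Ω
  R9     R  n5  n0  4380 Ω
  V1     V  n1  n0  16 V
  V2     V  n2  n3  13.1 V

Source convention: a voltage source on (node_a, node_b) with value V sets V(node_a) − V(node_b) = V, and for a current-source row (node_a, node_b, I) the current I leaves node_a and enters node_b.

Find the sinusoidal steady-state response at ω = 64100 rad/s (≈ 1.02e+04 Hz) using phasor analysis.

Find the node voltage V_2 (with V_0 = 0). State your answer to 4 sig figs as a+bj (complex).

13.15-0.002441j V

Apply KCL at each of the 5 non-ground nodes and solve the resulting linear system.
Node n1: branches {R3, R5, I4, V1} → V_1 = 16.00+0.000j
Node n2: branches {C1, I1, I3, R2, R3, V2} → V_2 = 13.15-0.002441j
Node n3: branches {I1, R2, R4, R5, R6, R8, V2} → V_3 = 0.04535-0.002441j
Node n4: branches {R1, I3, R7} → V_4 = 9.310+4.347j
Node n5: branches {C1, I2, R1, R4, R7, R9} → V_5 = 11.45+4.347j
Source currents: i(V1)=0.03647-1.117e-06j, i(V2)=-0.8808-0.04406j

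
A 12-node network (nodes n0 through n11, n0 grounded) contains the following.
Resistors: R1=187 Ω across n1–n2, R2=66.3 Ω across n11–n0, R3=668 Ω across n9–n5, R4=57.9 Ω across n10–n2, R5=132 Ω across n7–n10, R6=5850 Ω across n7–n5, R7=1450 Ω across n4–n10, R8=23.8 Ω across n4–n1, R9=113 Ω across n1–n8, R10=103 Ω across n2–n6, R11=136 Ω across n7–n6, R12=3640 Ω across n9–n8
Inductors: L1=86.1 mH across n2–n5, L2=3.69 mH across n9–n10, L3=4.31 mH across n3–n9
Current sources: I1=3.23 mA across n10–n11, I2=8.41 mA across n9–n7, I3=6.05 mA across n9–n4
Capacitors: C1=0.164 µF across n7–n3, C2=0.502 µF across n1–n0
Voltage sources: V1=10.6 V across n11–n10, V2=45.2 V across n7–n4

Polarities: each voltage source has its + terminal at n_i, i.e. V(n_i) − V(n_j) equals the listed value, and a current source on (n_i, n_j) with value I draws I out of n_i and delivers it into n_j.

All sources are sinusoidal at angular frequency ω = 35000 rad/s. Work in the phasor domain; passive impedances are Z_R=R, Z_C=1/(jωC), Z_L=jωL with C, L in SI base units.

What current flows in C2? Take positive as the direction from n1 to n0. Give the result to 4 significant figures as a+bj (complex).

-0.3334-0.03514j A

Element admittances at ω=35000 rad/s:
  Y(R1) = 0.005348+0.000j S between n1,n2
  Y(R2) = 0.01508+0.000j S between n11,n0
  Y(R3) = 0.001497+0.000j S between n9,n5
  Y(R4) = 0.01727+0.000j S between n10,n2
  Y(R5) = 0.007576+0.000j S between n7,n10
  Y(R6) = 0.0001709+0.000j S between n7,n5
  Y(L1) = 0.000-0.0003318j S between n2,n5
  Y(L2) = 0.000-0.007743j S between n9,n10
  Y(R7) = 0.0006897+0.000j S between n4,n10
  Y(L3) = 0.000-0.006629j S between n3,n9
  Y(R8) = 0.04202+0.000j S between n4,n1
  Y(R9) = 0.008850+0.000j S between n1,n8
  I1: injects 0.00323 A into n11 (from n10)
  Y(C1) = 0.000+0.005740j S between n7,n3
  Y(R10) = 0.009709+0.000j S between n2,n6
  Y(C2) = 0.000+0.01757j S between n1,n0
  Y(R11) = 0.007353+0.000j S between n7,n6
  I2: injects 0.00841 A into n7 (from n9)
  Y(R12) = 0.0002747+0.000j S between n9,n8
  I3: injects 0.00605 A into n4 (from n9)
  V1: constraint V(n11)−V(n10) = 10.6
  V2: constraint V(n7)−V(n4) = 45.2
Assemble and solve the 13×13 MNA system:
  V(n1)=-2.000+18.97j  V(n2)=12.44+8.067j  V(n3)=69.76+54.52j  V(n4)=-12.03+19.49j  V(n5)=33.63+27.92j  V(n6)=21.37+12.99j  V(n7)=33.17+19.49j  V(n8)=-0.7935+19.13j  V(n9)=38.08+24.19j  V(n10)=11.50+2.330j  V(n11)=22.10+2.330j
  i(V1)=-0.3301-0.03514j  i(V2)=-0.4435+0.03362j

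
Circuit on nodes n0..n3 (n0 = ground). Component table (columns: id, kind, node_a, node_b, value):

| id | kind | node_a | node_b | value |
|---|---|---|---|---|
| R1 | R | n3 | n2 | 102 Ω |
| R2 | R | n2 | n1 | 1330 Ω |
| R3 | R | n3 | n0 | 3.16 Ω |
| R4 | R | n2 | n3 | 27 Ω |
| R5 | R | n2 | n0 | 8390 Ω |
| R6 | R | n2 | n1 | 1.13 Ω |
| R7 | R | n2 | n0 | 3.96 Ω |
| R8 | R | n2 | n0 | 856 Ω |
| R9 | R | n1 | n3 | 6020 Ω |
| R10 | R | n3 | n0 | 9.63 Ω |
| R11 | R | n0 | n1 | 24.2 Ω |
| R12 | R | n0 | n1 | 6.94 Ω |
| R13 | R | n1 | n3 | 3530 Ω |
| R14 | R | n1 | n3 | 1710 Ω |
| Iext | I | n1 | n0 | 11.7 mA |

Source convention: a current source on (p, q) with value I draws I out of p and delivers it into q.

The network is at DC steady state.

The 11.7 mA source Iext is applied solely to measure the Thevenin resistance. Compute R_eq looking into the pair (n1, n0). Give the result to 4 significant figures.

Element admittances at DC:
  Y(R1) = 0.009804 S between n3,n2
  Y(R2) = 0.0007519 S between n2,n1
  Y(R3) = 0.3165 S between n3,n0
  Y(R4) = 0.03704 S between n2,n3
  Y(R5) = 0.0001192 S between n2,n0
  Y(R6) = 0.8850 S between n2,n1
  Y(R7) = 0.2525 S between n2,n0
  Y(R8) = 0.001168 S between n2,n0
  Y(R9) = 0.0001661 S between n1,n3
  Y(R10) = 0.1038 S between n3,n0
  Y(R11) = 0.04132 S between n0,n1
  Y(R12) = 0.1441 S between n0,n1
  Y(R13) = 0.0002833 S between n1,n3
  Y(R14) = 0.0005848 S between n1,n3
  Iext: injects 0.0117 A into n0 (from n1)
Assemble and solve the 3×3 MNA system:
  V(n1)=-0.02867  V(n2)=-0.02149  V(n3)=-0.002213

R_eq = 2.450 Ω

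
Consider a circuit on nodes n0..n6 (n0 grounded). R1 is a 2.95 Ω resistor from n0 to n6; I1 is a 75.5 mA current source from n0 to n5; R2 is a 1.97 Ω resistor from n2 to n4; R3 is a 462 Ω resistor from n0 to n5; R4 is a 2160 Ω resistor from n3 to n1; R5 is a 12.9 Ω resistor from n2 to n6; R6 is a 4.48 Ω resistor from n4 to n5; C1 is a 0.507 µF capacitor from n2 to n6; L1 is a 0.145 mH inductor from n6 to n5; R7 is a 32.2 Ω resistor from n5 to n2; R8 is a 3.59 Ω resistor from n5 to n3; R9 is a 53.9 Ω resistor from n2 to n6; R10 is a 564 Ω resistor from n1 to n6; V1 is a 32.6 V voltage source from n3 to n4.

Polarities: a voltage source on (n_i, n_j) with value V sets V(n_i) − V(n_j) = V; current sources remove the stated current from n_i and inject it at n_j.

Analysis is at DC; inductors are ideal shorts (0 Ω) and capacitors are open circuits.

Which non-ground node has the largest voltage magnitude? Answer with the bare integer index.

Apply KCL at each of the 6 non-ground nodes and solve the resulting linear system.
Node n1: branches {R4, R10} → V_1 = 3.853
Node n2: branches {R2, R5, C1, R7, R9} → V_2 = -11.82
Node n3: branches {R4, R8, V1} → V_3 = 17.76
Node n4: branches {R2, R6, V1} → V_4 = -14.84
Node n5: branches {I1, R3, R6, L1, R7, R8} → V_5 = 0.2213
Node n6: branches {R1, R5, C1, L1, R9, R10} → V_6 = 0.2213
Source currents: i(L1)=-1.226, i(V1)=-4.892

3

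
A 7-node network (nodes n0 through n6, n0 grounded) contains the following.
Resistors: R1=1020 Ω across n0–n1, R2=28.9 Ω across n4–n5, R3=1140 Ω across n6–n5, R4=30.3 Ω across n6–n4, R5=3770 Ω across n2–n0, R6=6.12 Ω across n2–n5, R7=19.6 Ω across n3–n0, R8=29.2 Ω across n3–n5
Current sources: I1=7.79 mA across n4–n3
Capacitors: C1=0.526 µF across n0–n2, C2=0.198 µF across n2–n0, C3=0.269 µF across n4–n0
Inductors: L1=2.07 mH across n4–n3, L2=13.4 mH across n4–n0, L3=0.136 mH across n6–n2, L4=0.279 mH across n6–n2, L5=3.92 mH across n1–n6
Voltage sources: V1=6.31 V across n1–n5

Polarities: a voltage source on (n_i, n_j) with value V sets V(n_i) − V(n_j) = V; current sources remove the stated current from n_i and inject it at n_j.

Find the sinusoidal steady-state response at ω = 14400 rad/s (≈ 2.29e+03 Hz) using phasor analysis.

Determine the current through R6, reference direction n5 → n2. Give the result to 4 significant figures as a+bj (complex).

-0.003950+0.09621j A

MNA unknowns: 6 node voltages V₁..V_6 plus 1 source current (V1)
R1: Y=0.0009804+0.000j on G[0,1]
R2: Y=0.03460+0.000j on G[4,5]
R3: Y=0.0008772+0.000j on G[6,5]
R4: Y=0.03300+0.000j on G[6,4]
I1: z[4]−=0.00779, z[3]+=0.00779
C1: Y=0.000+0.007574j on G[0,2]
C2: Y=0.000+0.002851j on G[2,0]
L1: Y=0.000-0.03355j on G[4,3]
R5: Y=0.0002653+0.000j on G[2,0]
L2: Y=0.000-0.005182j on G[4,0]
R6: Y=0.1634+0.000j on G[2,5]
R7: Y=0.05102+0.000j on G[3,0]
L3: Y=0.000-0.5106j on G[6,2]
L4: Y=0.000-0.2489j on G[6,2]
C3: Y=0.000+0.003874j on G[4,0]
L5: Y=0.000-0.01772j on G[1,6]
R8: Y=0.03425+0.000j on G[3,5]
V1: row V1−V5=6.31, i_V1 at 1,5
solve → V1=5.882+0.09241j, V2=-0.4039-0.4964j, V3=-0.2061+0.07554j, V4=-0.3038-0.2436j, V5=-0.4280+0.09241j, V6=-0.2715-0.4845j
aux → i_V1=-0.01599+0.1089j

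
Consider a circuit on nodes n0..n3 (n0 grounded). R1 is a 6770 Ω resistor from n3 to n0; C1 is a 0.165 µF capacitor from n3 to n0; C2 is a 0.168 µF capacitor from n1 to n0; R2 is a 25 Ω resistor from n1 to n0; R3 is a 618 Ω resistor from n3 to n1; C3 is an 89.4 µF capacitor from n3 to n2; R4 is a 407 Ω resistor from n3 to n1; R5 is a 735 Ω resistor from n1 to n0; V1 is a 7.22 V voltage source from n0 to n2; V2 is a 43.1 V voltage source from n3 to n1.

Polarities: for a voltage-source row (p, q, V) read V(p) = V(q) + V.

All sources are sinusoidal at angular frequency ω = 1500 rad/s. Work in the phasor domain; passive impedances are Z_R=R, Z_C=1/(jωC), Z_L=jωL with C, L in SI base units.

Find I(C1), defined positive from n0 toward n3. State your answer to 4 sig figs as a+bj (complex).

Element admittances at ω=1500 rad/s:
  Y(R1) = 0.0001477+0.000j S between n3,n0
  Y(C1) = 0.000+0.0002475j S between n3,n0
  Y(C2) = 0.000+0.0002520j S between n1,n0
  Y(R2) = 0.04000+0.000j S between n1,n0
  Y(R3) = 0.001618+0.000j S between n3,n1
  Y(C3) = 0.000+0.1341j S between n3,n2
  Y(R4) = 0.002457+0.000j S between n3,n1
  Y(R5) = 0.001361+0.000j S between n1,n0
  V1: constraint V(n0)−V(n2) = 7.22
  V2: constraint V(n3)−V(n1) = 43.1
Assemble and solve the 5×5 MNA system:
  V(n1)=-45.87-14.10j  V(n2)=-7.220+0.000j  V(n3)=-2.765-14.10j
  i(V1)=-1.890-0.5974j  i(V2)=-2.069-0.5946j

-0.003489+0.0006844j A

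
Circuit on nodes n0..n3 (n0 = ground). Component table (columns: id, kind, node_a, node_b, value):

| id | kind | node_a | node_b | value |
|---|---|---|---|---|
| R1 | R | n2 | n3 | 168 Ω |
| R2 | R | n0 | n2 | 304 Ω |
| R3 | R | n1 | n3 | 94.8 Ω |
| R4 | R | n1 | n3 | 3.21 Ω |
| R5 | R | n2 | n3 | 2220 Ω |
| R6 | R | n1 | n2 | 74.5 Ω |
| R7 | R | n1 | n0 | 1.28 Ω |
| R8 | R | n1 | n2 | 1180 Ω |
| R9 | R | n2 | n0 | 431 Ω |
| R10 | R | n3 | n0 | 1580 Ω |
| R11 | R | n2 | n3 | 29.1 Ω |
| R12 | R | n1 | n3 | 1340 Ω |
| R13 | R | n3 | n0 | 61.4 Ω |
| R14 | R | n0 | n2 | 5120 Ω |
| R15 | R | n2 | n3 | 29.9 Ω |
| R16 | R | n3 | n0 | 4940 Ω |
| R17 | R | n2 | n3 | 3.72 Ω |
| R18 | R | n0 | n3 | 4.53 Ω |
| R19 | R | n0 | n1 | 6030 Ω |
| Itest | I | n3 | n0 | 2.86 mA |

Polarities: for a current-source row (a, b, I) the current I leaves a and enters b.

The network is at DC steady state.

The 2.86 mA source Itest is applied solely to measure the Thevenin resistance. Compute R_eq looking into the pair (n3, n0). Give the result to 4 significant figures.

R_eq = 2.090 Ω

MNA unknowns: 3 node voltages V₁..V_3
R1: Y=0.005952 on G[2,3]
R2: Y=0.003289 on G[0,2]
R3: Y=0.01055 on G[1,3]
R4: Y=0.3115 on G[1,3]
R5: Y=0.0004505 on G[2,3]
R6: Y=0.01342 on G[1,2]
R7: Y=0.7812 on G[1,0]
R8: Y=0.0008475 on G[1,2]
R9: Y=0.002320 on G[2,0]
R10: Y=0.0006329 on G[3,0]
R11: Y=0.03436 on G[2,3]
R12: Y=0.0007463 on G[1,3]
R13: Y=0.01629 on G[3,0]
R14: Y=0.0001953 on G[0,2]
R15: Y=0.03344 on G[2,3]
R16: Y=0.0002024 on G[3,0]
R17: Y=0.2688 on G[2,3]
R18: Y=0.2208 on G[0,3]
R19: Y=0.0001658 on G[0,1]
Itest: z[3]−=0.00286, z[0]+=0.00286
solve → V1=-0.001798, V2=-0.005717, V3=-0.005977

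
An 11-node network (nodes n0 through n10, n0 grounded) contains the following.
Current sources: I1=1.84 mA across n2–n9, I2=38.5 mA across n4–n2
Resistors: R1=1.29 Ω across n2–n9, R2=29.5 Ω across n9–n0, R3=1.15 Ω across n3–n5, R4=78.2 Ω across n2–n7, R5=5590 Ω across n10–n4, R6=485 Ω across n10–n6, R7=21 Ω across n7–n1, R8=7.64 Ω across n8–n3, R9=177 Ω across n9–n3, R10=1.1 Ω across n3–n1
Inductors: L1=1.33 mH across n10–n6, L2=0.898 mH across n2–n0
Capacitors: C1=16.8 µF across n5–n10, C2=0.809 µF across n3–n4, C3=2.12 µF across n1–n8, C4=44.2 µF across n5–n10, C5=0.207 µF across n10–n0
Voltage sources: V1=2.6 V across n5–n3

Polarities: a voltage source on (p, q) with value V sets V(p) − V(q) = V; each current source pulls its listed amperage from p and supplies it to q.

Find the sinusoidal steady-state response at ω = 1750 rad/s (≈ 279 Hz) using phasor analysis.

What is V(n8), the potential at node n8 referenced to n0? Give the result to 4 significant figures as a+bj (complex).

-2.470-0.002426j V

MNA unknowns: 10 node voltages V₁..V_10 plus 1 source current (V1)
I1: z[2]−=0.00184, z[9]+=0.00184
I2: z[4]−=0.0385, z[2]+=0.0385
R1: Y=0.7752+0.000j on G[2,9]
R2: Y=0.03390+0.000j on G[9,0]
L1: Y=0.000-0.4296j on G[10,6]
R3: Y=0.8696+0.000j on G[3,5]
C1: Y=0.000+0.02940j on G[5,10]
R4: Y=0.01279+0.000j on G[2,7]
R5: Y=0.0001789+0.000j on G[10,4]
C2: Y=0.000+0.001416j on G[3,4]
R6: Y=0.002062+0.000j on G[10,6]
C3: Y=0.000+0.003710j on G[1,8]
R7: Y=0.04762+0.000j on G[7,1]
R8: Y=0.1309+0.000j on G[8,3]
R9: Y=0.005650+0.000j on G[9,3]
C4: Y=0.000+0.07735j on G[5,10]
R10: Y=0.9091+0.000j on G[3,1]
L2: Y=0.000-0.6363j on G[2,0]
C5: Y=0.000+0.0003622j on G[10,0]
V1: row V5−V3=2.6, i_V1 at 5,3
solve → V1=-2.443-0.003259j, V2=0.0001377+0.0007890j, V3=-2.470-0.003193j, V4=-5.809+26.43j, V5=0.1301-0.003193j, V6=0.1738+0.006810j, V7=-1.926-0.002402j, V8=-2.470-0.002426j, V9=-0.01474+0.0007285j, V10=0.1738+0.006810j
aux → i_V1=-2.262+0.004665j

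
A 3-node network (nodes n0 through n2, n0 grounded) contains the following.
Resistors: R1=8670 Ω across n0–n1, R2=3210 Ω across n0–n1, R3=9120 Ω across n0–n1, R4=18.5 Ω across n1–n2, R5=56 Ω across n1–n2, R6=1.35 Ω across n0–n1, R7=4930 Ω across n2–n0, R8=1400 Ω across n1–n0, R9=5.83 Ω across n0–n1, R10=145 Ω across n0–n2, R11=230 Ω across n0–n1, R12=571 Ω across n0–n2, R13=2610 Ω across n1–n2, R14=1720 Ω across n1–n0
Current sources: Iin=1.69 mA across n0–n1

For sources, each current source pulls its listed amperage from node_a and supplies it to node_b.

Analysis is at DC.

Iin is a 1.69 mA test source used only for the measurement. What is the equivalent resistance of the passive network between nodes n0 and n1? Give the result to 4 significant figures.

R_eq = 1.080 Ω

MNA unknowns: 2 node voltages V₁..V_2
R1: Y=0.0001153 on G[0,1]
R2: Y=0.0003115 on G[0,1]
R3: Y=0.0001096 on G[0,1]
R4: Y=0.05405 on G[1,2]
R5: Y=0.01786 on G[1,2]
R6: Y=0.7407 on G[0,1]
R7: Y=0.0002028 on G[2,0]
R8: Y=0.0007143 on G[1,0]
R9: Y=0.1715 on G[0,1]
R10: Y=0.006897 on G[0,2]
R11: Y=0.004348 on G[0,1]
R12: Y=0.001751 on G[0,2]
R13: Y=0.0003831 on G[1,2]
R14: Y=0.0005814 on G[1,0]
Iin: z[0]−=0.00169, z[1]+=0.00169
solve → V1=0.001824, V2=0.001625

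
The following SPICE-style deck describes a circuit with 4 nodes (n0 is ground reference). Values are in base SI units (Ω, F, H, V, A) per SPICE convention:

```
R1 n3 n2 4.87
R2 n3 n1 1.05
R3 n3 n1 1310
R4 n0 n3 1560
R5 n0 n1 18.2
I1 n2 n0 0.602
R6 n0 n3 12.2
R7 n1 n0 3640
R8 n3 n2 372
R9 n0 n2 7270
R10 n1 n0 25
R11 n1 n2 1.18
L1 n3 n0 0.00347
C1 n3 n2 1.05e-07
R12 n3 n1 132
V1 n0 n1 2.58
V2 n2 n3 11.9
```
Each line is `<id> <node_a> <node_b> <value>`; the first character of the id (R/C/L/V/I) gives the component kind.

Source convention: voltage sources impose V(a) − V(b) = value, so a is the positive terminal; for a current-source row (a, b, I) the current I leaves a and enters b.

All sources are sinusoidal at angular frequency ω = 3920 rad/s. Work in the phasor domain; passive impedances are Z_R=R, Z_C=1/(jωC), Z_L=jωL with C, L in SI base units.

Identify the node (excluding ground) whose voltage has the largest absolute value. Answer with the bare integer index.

Apply KCL at each of the 3 non-ground nodes and solve the resulting linear system.
Node n1: branches {R2, R3, R5, R7, R10, R11, R12, V1} → V_1 = -2.580+0.000j
Node n2: branches {R1, I1, R8, R9, R11, C1, V2} → V_2 = 3.793-0.3152j
Node n3: branches {R1, R2, R3, R4, R6, R8, L1, C1, R12, V2} → V_3 = -8.107-0.3152j
Source currents: i(V1)=-0.3360+0.5699j, i(V2)=-8.479+0.2623j

3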